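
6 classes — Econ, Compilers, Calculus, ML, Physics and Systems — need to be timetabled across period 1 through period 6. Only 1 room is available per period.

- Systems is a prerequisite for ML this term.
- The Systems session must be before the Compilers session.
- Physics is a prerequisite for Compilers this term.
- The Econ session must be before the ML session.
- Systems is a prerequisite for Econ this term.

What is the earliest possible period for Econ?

Precedence pushes Econ to at least period 2; downstream work caps Econ at period 5.
Econ at period 2 is achievable: Physics -> period 3, Compilers -> period 4, Econ -> period 2, Systems -> period 1, ML -> period 5, Calculus -> period 6.

period 2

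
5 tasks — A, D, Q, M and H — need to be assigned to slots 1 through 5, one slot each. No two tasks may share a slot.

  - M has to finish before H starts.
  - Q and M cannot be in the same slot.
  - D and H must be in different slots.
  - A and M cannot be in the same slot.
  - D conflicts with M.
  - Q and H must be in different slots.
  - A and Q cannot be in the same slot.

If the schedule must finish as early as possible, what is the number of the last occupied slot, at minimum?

5

The precedence chain requires at least 2 distinct slots.
With at most 1 per slot and 5 tasks, at least 5 slots are needed.
5 works (last occupied slot: 5): for example D in 4; H in 2; M in 1; Q in 5; A in 3.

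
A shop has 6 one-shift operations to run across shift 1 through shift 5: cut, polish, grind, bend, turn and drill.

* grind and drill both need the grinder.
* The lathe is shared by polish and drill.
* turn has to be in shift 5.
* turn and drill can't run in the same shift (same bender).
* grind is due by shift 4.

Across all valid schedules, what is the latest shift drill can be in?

shift 4

drill at shift 4 is achievable: polish=shift 1, drill=shift 4, grind=shift 1, turn=shift 5, bend=shift 1, cut=shift 1.
Nothing later works — the conflict constraints rule out every shift after shift 4.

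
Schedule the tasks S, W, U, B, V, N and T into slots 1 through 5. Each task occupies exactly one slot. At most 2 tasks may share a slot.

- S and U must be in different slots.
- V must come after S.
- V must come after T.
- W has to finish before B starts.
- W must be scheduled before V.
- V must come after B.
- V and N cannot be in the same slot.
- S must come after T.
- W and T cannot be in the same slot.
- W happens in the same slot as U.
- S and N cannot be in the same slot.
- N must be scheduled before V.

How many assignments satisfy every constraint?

Splitting on S: it can be 2 (2), 3 (11), 4 (21). Listing each branch's schedules as (W, U, B, V, N, T):
S=2: (3,3,4,5,1,1) (3,3,4,5,4,1) — 2.
S=3: (1,1,2,5,4,2) (1,1,3,4,2,2) (1,1,3,5,2,2) (1,1,3,5,4,2) (1,1,4,5,2,2) (1,1,4,5,4,2) (2,2,3,4,1,1) (2,2,3,5,1,1) (2,2,3,5,4,1) (2,2,4,5,1,1) (2,2,4,5,4,1) — 11.
S=4: (1,1,2,5,2,3) (1,1,2,5,3,2) (1,1,2,5,3,3) (1,1,3,5,2,2) (1,1,3,5,2,3) (1,1,3,5,3,2) (1,1,4,5,2,2) (1,1,4,5,2,3) (1,1,4,5,3,2) (1,1,4,5,3,3) (2,2,3,5,1,1) (2,2,3,5,1,3) (2,2,3,5,3,1) (2,2,4,5,1,1) (2,2,4,5,1,3) (2,2,4,5,3,1) (2,2,4,5,3,3) (3,3,4,5,1,1) (3,3,4,5,1,2) (3,3,4,5,2,1) (3,3,4,5,2,2) — 21.
Summing: 2 + 11 + 21 = 34.

34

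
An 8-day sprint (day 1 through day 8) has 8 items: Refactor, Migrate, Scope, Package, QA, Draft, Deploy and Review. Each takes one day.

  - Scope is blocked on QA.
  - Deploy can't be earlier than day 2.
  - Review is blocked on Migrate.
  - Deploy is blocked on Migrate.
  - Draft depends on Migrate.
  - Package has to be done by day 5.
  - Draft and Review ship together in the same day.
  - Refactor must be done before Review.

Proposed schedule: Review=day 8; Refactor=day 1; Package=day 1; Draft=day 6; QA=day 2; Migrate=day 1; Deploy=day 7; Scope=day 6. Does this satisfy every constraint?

Package has to be done by day 5 — holds.
Deploy is blocked on Migrate — holds.
Deploy can't be earlier than day 2 — holds.
Scope is blocked on QA — holds.
Draft depends on Migrate — holds.
Refactor must be done before Review — holds.
Draft and Review ship together in the same day — violated.
Review is blocked on Migrate — holds.

No. Draft and Review ship together in the same day is not satisfied.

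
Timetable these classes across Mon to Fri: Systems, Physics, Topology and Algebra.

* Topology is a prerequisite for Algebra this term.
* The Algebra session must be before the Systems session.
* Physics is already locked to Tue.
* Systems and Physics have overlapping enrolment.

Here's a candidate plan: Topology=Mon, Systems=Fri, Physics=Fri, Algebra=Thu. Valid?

Invalid. Physics is already locked to Tue.

Systems and Physics have overlapping enrolment — violated.
The Algebra session must be before the Systems session — holds.
Physics is already locked to Tue — violated.
Topology is a prerequisite for Algebra this term — holds.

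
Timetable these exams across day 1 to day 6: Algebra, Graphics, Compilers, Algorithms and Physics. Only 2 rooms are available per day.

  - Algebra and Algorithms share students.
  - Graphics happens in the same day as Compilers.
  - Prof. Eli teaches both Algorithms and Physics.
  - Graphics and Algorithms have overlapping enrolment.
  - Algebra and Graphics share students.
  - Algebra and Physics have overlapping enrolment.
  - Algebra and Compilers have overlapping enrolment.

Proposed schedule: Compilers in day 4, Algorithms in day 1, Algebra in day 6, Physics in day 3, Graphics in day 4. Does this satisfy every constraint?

Prof. Eli teaches both Algorithms and Physics — holds.
Algebra and Graphics share students — holds.
Algebra and Algorithms share students — holds.
Graphics happens in the same day as Compilers — holds.
Algebra and Compilers have overlapping enrolment — holds.
Graphics and Algorithms have overlapping enrolment — holds.
Only 2 rooms are available per day — holds.
Algebra and Physics have overlapping enrolment — holds.

Yes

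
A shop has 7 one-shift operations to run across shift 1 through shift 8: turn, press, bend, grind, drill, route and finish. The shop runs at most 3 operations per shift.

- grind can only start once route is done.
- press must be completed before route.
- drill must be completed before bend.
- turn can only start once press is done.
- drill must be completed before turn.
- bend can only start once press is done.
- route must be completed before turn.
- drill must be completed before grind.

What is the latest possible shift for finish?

finish at shift 8 is achievable: turn=shift 3; route=shift 2; finish=shift 8; press=shift 1; bend=shift 2; grind=shift 3; drill=shift 1.

shift 8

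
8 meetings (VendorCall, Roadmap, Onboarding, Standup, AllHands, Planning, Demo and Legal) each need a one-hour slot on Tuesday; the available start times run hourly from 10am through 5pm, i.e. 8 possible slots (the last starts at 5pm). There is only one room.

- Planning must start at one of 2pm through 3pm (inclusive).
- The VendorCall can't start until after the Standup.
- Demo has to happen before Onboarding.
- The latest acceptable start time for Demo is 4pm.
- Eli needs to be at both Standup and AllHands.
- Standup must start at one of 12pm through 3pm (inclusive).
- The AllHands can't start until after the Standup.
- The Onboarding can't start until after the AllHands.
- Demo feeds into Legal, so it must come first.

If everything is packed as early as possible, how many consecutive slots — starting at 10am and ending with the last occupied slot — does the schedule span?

The precedence chain requires at least 3 distinct slots.
With at most 1 per slot and 8 meetings, at least 8 slots are needed.
Planning can't be placed before 2pm — that is slot 5 counting from 10am — so the schedule must run through at least 5 slots.
8 works (last occupied slot: 5pm): for example Demo in 10am; Roadmap in 5pm; VendorCall in 4pm; Planning in 2pm; Onboarding in 3pm; Legal in 11am; AllHands in 1pm; Standup in 12pm.

8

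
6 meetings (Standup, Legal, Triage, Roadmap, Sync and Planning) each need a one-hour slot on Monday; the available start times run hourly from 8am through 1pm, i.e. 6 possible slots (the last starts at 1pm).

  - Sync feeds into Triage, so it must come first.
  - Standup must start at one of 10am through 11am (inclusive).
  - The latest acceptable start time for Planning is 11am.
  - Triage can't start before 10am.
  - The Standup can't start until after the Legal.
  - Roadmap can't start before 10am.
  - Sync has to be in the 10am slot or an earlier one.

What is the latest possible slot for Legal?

10am

Downstream work caps Legal at 10am.
Legal at 10am is achievable: Roadmap -> 10am, Standup -> 11am, Planning -> 8am, Legal -> 10am, Sync -> 8am, Triage -> 10am.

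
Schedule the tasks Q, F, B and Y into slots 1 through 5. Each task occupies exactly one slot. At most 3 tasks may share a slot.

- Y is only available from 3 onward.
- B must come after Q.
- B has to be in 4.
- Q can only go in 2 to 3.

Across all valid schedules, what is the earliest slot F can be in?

1

F at 1 is achievable: Y in 3, B in 4, Q in 2, F in 1.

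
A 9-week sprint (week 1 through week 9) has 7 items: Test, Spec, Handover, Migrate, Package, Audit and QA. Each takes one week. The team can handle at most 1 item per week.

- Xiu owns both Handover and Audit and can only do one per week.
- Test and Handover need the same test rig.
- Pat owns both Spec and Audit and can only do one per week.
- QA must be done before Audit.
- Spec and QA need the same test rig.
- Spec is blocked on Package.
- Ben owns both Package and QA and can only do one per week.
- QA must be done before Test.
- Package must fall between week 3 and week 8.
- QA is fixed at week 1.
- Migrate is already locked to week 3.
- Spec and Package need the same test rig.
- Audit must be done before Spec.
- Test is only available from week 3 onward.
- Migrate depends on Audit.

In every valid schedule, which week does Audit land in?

QA is fixed at week 1 and must come before Audit, so Audit is at least week 2.
Migrate is fixed at week 3 and must come after Audit, so Audit is at most week 2.
So Audit must be week 2.

week 2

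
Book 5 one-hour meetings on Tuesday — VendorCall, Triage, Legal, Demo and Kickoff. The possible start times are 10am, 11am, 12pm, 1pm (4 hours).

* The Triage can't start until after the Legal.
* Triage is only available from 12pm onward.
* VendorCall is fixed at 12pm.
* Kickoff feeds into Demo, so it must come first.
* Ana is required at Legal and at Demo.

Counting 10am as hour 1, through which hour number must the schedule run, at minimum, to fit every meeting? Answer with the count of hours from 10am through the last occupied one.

3

The precedence chain requires at least 2 distinct hours.
VendorCall can't be placed before 12pm — that is hour 3 counting from 10am — so the schedule must run through at least 3 hours.
3 works (last occupied hour: 12pm): for example Legal -> 10am, Demo -> 11am, Kickoff -> 10am, Triage -> 12pm, VendorCall -> 12pm.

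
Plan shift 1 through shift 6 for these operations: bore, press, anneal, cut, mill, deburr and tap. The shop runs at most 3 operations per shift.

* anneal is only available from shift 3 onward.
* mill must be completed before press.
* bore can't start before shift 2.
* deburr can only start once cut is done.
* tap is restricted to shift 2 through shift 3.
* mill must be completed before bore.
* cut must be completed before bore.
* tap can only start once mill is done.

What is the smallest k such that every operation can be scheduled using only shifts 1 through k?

3

The precedence chain requires at least 2 distinct shifts.
With at most 3 per shift and 7 operations, at least 3 shifts are needed.
anneal can't be placed before shift 3, so the schedule must run through at least shift 3.
3 works (last occupied shift: shift 3): for example press -> shift 2, cut -> shift 1, deburr -> shift 3, tap -> shift 2, anneal -> shift 3, bore -> shift 2, mill -> shift 1.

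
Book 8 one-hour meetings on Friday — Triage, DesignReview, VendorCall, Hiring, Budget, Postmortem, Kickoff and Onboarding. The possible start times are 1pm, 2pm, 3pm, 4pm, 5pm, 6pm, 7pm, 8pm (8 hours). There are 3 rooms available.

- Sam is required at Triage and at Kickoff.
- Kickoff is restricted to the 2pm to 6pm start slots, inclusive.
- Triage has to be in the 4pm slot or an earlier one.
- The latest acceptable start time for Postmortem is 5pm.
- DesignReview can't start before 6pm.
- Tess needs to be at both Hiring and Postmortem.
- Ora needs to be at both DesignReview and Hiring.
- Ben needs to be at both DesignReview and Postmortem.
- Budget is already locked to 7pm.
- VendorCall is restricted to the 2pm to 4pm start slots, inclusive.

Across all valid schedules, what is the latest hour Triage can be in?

Triage's own window allows nothing later than 4pm.
Triage at 4pm is achievable: Postmortem=1pm; Onboarding=1pm; Triage=4pm; Hiring=2pm; VendorCall=2pm; Kickoff=2pm; DesignReview=6pm; Budget=7pm.

4pm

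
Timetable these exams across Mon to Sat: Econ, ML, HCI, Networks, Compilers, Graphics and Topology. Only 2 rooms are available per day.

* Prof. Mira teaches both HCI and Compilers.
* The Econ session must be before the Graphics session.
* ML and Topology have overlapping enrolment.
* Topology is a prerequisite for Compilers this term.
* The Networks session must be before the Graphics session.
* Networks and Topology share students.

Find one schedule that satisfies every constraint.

Econ in Mon, HCI in Thu, Networks in Mon, Compilers in Wed, Topology in Tue, ML in Wed, Graphics in Tue

Checking: Networks(Mon) before Graphics(Tue); Econ(Mon) before Graphics(Tue); Topology(Tue) before Compilers(Wed); Networks(Mon) != Topology(Tue); HCI(Thu) != Compilers(Wed); ML(Wed) != Topology(Tue); max 2 per day (cap 2).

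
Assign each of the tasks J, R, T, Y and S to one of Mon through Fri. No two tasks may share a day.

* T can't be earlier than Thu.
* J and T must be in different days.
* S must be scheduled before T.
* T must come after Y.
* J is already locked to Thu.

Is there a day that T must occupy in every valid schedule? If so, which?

T's window is Thu–Fri.
J is fixed at Thu, and T can't share a day with J.
So T must be Fri.

Fri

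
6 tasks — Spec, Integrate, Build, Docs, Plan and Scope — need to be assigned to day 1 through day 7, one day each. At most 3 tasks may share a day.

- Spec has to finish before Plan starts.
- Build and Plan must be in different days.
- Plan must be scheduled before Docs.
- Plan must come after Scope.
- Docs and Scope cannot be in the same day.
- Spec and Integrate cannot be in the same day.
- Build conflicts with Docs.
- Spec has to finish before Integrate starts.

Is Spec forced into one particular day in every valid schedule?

No

Spec can be day 1 (e.g. Integrate in day 2, Scope in day 1, Docs in day 3, Build in day 1, Plan in day 2, Spec in day 1) or day 2 (e.g. Spec -> day 2, Scope -> day 1, Build -> day 1, Docs -> day 4, Integrate -> day 3, Plan -> day 3).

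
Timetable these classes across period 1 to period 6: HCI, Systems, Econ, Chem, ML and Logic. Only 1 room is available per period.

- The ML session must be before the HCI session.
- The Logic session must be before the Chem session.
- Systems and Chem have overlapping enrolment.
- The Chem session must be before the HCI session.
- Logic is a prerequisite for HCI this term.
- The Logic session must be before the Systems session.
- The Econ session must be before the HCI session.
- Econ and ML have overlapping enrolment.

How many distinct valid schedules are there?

52

Splitting on HCI: it can be period 5 (12), period 6 (40). Listing each branch's schedules as (Systems, Econ, Chem, ML, Logic) by period number:
HCI=period 5: (6,1,3,4,2) (6,1,4,2,3) (6,1,4,3,2) (6,2,3,4,1) (6,2,4,1,3) (6,2,4,3,1) (6,3,2,4,1) (6,3,4,1,2) (6,3,4,2,1) (6,4,2,3,1) (6,4,3,1,2) (6,4,3,2,1) — 12.
HCI=period 6: (2,3,4,5,1) (2,3,5,4,1) (2,4,3,5,1) (2,4,5,3,1) (2,5,3,4,1) (2,5,4,3,1) (3,1,4,5,2) (3,1,5,4,2) (3,2,4,5,1) (3,2,5,4,1) (3,4,2,5,1) (3,4,5,1,2) (3,4,5,2,1) (3,5,2,4,1) (3,5,4,1,2) (3,5,4,2,1) (4,1,3,5,2) (4,1,5,2,3) (4,1,5,3,2) (4,2,3,5,1) (4,2,5,1,3) (4,2,5,3,1) (4,3,2,5,1) (4,3,5,1,2) (4,3,5,2,1) (4,5,2,3,1) (4,5,3,1,2) (4,5,3,2,1) (5,1,3,4,2) (5,1,4,2,3) (5,1,4,3,2) (5,2,3,4,1) (5,2,4,1,3) (5,2,4,3,1) (5,3,2,4,1) (5,3,4,1,2) (5,3,4,2,1) (5,4,2,3,1) (5,4,3,1,2) (5,4,3,2,1) — 40.
Summing: 12 + 40 = 52.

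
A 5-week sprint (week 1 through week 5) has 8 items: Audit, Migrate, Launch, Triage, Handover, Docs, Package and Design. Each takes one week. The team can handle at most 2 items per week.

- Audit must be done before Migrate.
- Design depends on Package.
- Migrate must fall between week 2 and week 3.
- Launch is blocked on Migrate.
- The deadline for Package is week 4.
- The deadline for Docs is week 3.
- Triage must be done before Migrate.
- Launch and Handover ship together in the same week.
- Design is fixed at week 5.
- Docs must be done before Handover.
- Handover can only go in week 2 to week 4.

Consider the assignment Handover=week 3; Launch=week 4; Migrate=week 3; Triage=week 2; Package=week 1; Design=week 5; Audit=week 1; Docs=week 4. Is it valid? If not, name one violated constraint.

Triage must be done before Migrate — holds.
Launch is blocked on Migrate — holds.
Audit must be done before Migrate — holds.
Design is fixed at week 5 — holds.
Docs must be done before Handover — violated.
The deadline for Package is week 4 — holds.
The deadline for Docs is week 3 — violated.
Design depends on Package — holds.
The team can handle at most 2 items per week — holds.
Launch and Handover ship together in the same week — violated.
Handover can only go in week 2 to week 4 — holds.
Migrate must fall between week 2 and week 3 — holds.

No. Docs must be done before Handover is not satisfied.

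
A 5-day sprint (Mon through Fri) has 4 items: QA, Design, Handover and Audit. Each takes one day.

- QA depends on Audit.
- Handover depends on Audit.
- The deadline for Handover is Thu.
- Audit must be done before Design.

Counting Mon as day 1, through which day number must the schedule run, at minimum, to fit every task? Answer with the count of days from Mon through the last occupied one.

The precedence chain requires at least 2 distinct days.
2 works (last occupied day: Tue): for example Handover=Tue, Design=Tue, QA=Tue, Audit=Mon.

2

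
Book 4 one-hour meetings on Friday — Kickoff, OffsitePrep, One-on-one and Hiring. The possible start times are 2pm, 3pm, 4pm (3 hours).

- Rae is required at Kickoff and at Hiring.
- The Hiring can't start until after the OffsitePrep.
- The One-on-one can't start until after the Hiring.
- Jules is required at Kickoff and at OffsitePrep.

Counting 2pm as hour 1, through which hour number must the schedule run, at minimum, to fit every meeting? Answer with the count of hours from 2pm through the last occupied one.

The precedence chain requires at least 3 distinct hours.
3 works (last occupied hour: 4pm): for example OffsitePrep=2pm, Hiring=3pm, Kickoff=4pm, One-on-one=4pm.

3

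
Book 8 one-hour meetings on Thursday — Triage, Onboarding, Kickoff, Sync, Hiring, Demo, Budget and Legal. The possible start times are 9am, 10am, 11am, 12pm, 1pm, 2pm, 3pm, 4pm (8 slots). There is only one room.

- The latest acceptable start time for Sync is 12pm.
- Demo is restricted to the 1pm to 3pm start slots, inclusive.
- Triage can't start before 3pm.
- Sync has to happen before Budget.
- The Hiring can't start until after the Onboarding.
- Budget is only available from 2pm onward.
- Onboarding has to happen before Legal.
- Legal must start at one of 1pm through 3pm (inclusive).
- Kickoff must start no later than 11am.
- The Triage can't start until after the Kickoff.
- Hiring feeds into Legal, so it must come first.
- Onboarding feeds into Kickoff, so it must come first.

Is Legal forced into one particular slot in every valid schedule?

Legal can be 1pm (e.g. Triage=3pm, Hiring=12pm, Legal=1pm, Onboarding=9am, Budget=4pm, Sync=11am, Demo=2pm, Kickoff=10am) or 2pm (e.g. Demo=1pm, Budget=4pm, Sync=11am, Hiring=12pm, Onboarding=9am, Legal=2pm, Triage=3pm, Kickoff=10am).

No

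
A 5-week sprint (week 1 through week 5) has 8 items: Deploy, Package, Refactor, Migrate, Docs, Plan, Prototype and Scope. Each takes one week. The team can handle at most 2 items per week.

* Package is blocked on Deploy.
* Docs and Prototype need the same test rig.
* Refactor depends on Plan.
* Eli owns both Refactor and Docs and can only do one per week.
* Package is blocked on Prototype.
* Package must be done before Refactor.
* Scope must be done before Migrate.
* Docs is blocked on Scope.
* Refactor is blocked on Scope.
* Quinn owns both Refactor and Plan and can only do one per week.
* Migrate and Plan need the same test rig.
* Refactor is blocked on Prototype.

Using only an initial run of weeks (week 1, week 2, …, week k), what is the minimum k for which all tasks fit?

The precedence chain requires at least 3 distinct weeks.
With at most 2 per week and 8 tasks, at least 4 weeks are needed.
4 works (last occupied week: week 4): for example Plan -> week 3, Migrate -> week 4, Prototype -> week 1, Docs -> week 3, Package -> week 2, Deploy -> week 1, Refactor -> week 4, Scope -> week 2.

4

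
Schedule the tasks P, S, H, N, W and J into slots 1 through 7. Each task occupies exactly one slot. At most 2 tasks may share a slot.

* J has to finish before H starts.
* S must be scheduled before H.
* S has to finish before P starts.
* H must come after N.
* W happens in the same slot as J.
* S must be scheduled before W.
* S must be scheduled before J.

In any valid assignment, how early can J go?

Precedence pushes J to at least 2; downstream work caps J at 6.
J at 2 is achievable: H=3; S=1; P=3; W=2; J=2; N=1.

2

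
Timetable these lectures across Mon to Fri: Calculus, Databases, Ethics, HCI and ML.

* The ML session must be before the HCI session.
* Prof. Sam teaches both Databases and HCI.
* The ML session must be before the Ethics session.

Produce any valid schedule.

Calculus=Mon; Ethics=Tue; Databases=Mon; HCI=Tue; ML=Mon

Checking: ML(Mon) before Ethics(Tue); ML(Mon) before HCI(Tue); Databases(Mon) != HCI(Tue).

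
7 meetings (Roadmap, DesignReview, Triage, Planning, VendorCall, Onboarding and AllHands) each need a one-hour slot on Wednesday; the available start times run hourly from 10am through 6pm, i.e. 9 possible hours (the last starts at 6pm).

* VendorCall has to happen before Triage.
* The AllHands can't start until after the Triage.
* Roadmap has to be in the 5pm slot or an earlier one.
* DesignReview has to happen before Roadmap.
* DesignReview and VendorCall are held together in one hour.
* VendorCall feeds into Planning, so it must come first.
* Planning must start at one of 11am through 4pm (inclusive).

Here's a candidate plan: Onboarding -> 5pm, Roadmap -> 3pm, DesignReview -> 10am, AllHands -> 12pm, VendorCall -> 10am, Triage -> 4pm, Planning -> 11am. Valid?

The AllHands can't start until after the Triage — violated.
Roadmap has to be in the 5pm slot or an earlier one — holds.
DesignReview has to happen before Roadmap — holds.
DesignReview and VendorCall are held together in one hour — holds.
VendorCall has to happen before Triage — holds.
Planning must start at one of 11am through 4pm (inclusive) — holds.
VendorCall feeds into Planning, so it must come first — holds.

Invalid. The AllHands can't start until after the Triage.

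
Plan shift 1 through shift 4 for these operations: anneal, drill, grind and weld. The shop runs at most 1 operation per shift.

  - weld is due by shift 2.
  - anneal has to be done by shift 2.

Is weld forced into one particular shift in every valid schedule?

weld can be shift 1 (e.g. grind=shift 4, anneal=shift 2, weld=shift 1, drill=shift 3) or shift 2 (e.g. drill=shift 3; weld=shift 2; grind=shift 4; anneal=shift 1).

No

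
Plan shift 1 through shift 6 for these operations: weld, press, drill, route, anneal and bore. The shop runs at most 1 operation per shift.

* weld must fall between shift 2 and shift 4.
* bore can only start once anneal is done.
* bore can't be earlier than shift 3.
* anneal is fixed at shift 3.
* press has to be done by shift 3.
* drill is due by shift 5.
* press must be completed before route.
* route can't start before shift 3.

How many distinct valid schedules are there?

Splitting on weld: it can be shift 2 (4), shift 4 (4). Listing each branch's schedules as (press, drill, route, anneal, bore) by shift number:
weld=shift 2: (1,4,5,3,6) (1,4,6,3,5) (1,5,4,3,6) (1,5,6,3,4) — 4.
weld=shift 4: (1,2,5,3,6) (1,2,6,3,5) (2,1,5,3,6) (2,1,6,3,5) — 4.
Summing: 4 + 4 = 8.

8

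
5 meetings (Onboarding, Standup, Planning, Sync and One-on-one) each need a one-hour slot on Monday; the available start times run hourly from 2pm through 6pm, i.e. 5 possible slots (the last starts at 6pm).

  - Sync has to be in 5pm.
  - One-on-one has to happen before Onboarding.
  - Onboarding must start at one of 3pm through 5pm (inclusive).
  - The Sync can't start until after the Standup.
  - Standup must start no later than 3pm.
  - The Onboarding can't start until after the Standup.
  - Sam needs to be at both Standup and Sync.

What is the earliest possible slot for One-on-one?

2pm

Downstream work caps One-on-one at 4pm.
One-on-one at 2pm is achievable: Onboarding in 3pm, Standup in 2pm, Planning in 2pm, One-on-one in 2pm, Sync in 5pm.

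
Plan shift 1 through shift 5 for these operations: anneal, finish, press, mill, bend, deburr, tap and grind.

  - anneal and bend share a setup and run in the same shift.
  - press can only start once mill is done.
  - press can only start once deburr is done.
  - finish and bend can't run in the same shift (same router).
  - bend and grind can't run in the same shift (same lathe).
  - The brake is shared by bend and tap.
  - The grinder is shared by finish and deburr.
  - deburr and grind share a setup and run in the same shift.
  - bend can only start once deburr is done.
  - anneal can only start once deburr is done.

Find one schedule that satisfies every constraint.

tap=shift 1, finish=shift 3, anneal=shift 2, deburr=shift 1, bend=shift 2, mill=shift 1, grind=shift 1, press=shift 2

Checking: deburr(shift 1) before bend(shift 2); mill(shift 1) before press(shift 2); deburr(shift 1) before anneal(shift 2); deburr(shift 1) before press(shift 2); bend(shift 2) != tap(shift 1); finish(shift 3) != deburr(shift 1); bend(shift 2) != grind(shift 1); finish(shift 3) != bend(shift 2); deburr = grind = shift 1; anneal = bend = shift 2.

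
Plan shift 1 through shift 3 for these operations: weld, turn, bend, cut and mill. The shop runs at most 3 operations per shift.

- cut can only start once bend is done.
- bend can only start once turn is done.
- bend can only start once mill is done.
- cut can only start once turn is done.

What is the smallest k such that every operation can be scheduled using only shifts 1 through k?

The precedence chain requires at least 3 distinct shifts.
With at most 3 per shift and 5 operations, at least 2 shifts are needed.
3 works (last occupied shift: shift 3): for example bend in shift 2, weld in shift 1, mill in shift 1, cut in shift 3, turn in shift 1.

3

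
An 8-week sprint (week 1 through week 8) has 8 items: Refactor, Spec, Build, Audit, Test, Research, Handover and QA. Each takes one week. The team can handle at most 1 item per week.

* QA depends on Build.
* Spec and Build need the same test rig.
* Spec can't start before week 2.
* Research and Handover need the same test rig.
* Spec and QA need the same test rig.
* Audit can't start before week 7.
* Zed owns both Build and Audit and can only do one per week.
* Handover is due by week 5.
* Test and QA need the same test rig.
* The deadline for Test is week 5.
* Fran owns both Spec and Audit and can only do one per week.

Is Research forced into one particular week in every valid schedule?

Research can be week 1 (e.g. Refactor -> week 8; QA -> week 6; Test -> week 2; Spec -> week 4; Audit -> week 7; Research -> week 1; Handover -> week 3; Build -> week 5) or week 2 (e.g. Build in week 5, QA in week 6, Research in week 2, Refactor in week 8, Spec in week 4, Audit in week 7, Test in week 1, Handover in week 3).

No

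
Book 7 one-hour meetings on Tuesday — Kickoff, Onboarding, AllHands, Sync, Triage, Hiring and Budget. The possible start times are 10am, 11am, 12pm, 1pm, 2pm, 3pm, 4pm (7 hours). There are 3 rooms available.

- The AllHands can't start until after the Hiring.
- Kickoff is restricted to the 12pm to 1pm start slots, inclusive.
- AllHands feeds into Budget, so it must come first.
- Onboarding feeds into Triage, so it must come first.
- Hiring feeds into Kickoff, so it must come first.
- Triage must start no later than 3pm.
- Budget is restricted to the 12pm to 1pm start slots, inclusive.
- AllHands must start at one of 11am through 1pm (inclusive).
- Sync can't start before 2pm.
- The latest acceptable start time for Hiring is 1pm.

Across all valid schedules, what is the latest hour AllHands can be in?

12pm

AllHands is available from 11am; AllHands's own window allows nothing later than 1pm; downstream work caps AllHands at 12pm.
AllHands at 12pm is achievable: Triage=11am, AllHands=12pm, Hiring=10am, Sync=2pm, Kickoff=12pm, Onboarding=10am, Budget=1pm.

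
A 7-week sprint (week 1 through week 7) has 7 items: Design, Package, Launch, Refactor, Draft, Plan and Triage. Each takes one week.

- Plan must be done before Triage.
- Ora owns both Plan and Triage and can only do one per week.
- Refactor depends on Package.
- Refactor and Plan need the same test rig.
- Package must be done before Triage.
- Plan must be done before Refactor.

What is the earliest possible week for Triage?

Precedence pushes Triage to at least week 2.
Triage at week 2 is achievable: Design=week 1; Package=week 1; Triage=week 2; Refactor=week 2; Plan=week 1; Draft=week 1; Launch=week 1.

week 2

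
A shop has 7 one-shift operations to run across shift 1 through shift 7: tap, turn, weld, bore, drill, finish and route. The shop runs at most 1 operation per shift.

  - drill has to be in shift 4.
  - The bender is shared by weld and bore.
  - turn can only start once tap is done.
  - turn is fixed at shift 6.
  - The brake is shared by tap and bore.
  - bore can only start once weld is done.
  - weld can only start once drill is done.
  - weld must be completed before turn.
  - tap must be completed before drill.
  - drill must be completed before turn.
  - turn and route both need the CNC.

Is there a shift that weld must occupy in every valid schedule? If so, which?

drill is fixed at shift 4 and must come before weld, so weld is at least shift 5.
turn is fixed at shift 6 and must come after weld, so weld is at most shift 5.
So weld must be shift 5.

shift 5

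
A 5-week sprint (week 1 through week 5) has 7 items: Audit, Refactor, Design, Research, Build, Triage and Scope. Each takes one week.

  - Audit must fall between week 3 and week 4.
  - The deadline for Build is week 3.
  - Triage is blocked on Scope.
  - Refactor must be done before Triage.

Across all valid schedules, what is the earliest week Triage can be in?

week 2

Precedence pushes Triage to at least week 2.
Triage at week 2 is achievable: Design in week 1, Refactor in week 1, Research in week 1, Audit in week 3, Scope in week 1, Build in week 1, Triage in week 2.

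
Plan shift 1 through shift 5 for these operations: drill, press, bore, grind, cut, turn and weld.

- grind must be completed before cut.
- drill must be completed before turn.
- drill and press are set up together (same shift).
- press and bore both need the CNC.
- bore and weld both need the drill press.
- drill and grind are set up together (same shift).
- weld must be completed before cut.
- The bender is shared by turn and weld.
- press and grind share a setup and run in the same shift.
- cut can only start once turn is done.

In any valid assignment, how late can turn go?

shift 4

Precedence pushes turn to at least shift 2; downstream work caps turn at shift 4.
turn at shift 4 is achievable: drill=shift 1, turn=shift 4, cut=shift 5, weld=shift 1, press=shift 1, grind=shift 1, bore=shift 2.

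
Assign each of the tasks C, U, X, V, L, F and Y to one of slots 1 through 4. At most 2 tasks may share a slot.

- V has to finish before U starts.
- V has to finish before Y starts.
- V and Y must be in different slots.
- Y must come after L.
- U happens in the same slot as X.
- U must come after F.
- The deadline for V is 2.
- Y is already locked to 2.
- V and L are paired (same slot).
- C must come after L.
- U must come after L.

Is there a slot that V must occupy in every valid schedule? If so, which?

1

V's window is 1–2.
Y is fixed at 2, and V can't share a slot with Y.
So V must be 1.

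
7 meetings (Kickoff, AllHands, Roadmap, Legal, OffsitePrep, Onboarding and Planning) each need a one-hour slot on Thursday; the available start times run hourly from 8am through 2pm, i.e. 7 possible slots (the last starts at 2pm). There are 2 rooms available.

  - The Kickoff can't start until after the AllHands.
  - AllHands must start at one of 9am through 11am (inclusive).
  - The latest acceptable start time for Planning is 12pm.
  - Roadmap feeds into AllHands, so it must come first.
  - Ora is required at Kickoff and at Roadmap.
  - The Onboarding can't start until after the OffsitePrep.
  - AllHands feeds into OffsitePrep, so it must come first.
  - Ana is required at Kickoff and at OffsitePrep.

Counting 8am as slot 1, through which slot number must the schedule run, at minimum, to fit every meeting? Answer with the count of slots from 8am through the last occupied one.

4 slots

The precedence chain requires at least 4 distinct slots.
With at most 2 per slot and 7 meetings, at least 4 slots are needed.
4 works (last occupied slot: 11am): for example Planning in 9am, Roadmap in 8am, Onboarding in 11am, Legal in 8am, OffsitePrep in 10am, Kickoff in 11am, AllHands in 9am.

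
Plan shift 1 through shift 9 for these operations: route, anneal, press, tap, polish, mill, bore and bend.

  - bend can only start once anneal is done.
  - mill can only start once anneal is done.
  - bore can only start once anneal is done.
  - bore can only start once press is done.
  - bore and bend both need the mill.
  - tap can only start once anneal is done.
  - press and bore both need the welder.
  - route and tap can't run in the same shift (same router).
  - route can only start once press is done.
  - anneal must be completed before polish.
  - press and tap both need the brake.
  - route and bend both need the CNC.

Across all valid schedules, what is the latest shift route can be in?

Precedence pushes route to at least shift 2.
route at shift 9 is achievable: anneal -> shift 1; tap -> shift 2; bore -> shift 2; mill -> shift 2; polish -> shift 2; press -> shift 1; route -> shift 9; bend -> shift 3.

shift 9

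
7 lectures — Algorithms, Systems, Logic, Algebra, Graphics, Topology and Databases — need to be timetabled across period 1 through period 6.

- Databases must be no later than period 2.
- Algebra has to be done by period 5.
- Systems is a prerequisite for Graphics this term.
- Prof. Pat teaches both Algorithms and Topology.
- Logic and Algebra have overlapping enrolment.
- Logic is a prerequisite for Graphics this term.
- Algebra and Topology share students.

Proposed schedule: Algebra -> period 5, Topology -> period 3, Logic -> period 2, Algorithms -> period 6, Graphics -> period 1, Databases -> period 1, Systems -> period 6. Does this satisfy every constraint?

Invalid. Systems is a prerequisite for Graphics this term.

Logic is a prerequisite for Graphics this term — violated.
Logic and Algebra have overlapping enrolment — holds.
Algebra has to be done by period 5 — holds.
Algebra and Topology share students — holds.
Databases must be no later than period 2 — holds.
Systems is a prerequisite for Graphics this term — violated.
Prof. Pat teaches both Algorithms and Topology — holds.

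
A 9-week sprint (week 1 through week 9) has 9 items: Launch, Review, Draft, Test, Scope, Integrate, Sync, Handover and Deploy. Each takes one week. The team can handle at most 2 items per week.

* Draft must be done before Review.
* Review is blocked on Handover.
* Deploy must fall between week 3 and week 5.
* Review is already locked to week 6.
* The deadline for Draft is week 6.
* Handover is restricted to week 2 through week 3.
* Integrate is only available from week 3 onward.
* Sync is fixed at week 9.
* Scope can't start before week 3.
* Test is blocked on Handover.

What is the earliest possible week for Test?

week 3

Precedence pushes Test to at least week 3.
Test at week 3 is achievable: Deploy=week 3, Test=week 3, Handover=week 2, Review=week 6, Scope=week 4, Draft=week 1, Launch=week 1, Integrate=week 4, Sync=week 9.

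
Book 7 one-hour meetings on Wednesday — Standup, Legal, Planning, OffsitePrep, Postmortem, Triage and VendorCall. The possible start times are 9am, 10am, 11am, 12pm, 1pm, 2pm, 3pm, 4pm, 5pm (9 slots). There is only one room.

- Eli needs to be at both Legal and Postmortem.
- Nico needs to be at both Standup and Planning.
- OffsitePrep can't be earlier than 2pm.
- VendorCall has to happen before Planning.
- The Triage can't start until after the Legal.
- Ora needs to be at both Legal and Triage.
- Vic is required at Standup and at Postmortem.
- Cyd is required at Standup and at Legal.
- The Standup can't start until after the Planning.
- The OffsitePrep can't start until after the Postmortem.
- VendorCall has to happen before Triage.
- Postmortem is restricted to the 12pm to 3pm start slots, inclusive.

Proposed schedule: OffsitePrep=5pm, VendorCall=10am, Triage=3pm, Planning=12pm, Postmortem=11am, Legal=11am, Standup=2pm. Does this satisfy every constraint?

Invalid. Eli needs to be at both Legal and Postmortem.

VendorCall has to happen before Planning — holds.
There is only one room — violated.
Postmortem is restricted to the 12pm to 3pm start slots, inclusive — violated.
Cyd is required at Standup and at Legal — holds.
Ora needs to be at both Legal and Triage — holds.
The Triage can't start until after the Legal — holds.
Nico needs to be at both Standup and Planning — holds.
The Standup can't start until after the Planning — holds.
The OffsitePrep can't start until after the Postmortem — holds.
Vic is required at Standup and at Postmortem — holds.
VendorCall has to happen before Triage — holds.
Eli needs to be at both Legal and Postmortem — violated.
OffsitePrep can't be earlier than 2pm — holds.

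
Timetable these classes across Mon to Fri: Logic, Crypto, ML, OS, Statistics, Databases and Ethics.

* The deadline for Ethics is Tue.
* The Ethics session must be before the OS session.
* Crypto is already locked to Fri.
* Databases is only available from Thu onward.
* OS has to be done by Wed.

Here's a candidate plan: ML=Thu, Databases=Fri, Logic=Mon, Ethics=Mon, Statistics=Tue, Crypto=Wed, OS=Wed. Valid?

No. Crypto is already locked to Fri is not satisfied.

Crypto is already locked to Fri — violated.
The deadline for Ethics is Tue — holds.
Databases is only available from Thu onward — holds.
OS has to be done by Wed — holds.
The Ethics session must be before the OS session — holds.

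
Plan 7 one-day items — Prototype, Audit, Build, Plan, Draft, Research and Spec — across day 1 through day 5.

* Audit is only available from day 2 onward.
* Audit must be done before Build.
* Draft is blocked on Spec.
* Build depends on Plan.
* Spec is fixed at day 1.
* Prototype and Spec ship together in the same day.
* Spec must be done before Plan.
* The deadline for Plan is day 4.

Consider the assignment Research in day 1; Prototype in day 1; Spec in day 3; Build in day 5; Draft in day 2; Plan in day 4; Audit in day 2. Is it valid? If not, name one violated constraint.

No — it violates: Prototype and Spec ship together in the same day

Spec must be done before Plan — holds.
Draft is blocked on Spec — violated.
The deadline for Plan is day 4 — holds.
Build depends on Plan — holds.
Spec is fixed at day 1 — violated.
Audit is only available from day 2 onward — holds.
Prototype and Spec ship together in the same day — violated.
Audit must be done before Build — holds.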